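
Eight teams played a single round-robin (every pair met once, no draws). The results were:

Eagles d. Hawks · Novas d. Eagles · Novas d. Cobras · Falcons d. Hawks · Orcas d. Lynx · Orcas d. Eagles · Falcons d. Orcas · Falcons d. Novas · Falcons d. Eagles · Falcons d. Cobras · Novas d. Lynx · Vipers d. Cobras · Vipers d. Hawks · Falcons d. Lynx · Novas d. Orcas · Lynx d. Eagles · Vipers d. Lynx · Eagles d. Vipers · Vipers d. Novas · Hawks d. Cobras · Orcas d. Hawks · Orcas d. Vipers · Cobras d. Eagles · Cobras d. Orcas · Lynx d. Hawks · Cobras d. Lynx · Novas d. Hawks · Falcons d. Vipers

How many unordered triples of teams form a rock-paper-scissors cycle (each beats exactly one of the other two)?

Win totals: Cobras 3, Vipers 4, Falcons 7, Lynx 2, Novas 5, Orcas 4, Hawks 1, Eagles 2.
A team with w wins dominates both others in C(w,2) triples; summing gives 3 + 6 + 21 + 1 + 10 + 6 + 0 + 1 = 48 transitive triples.
Total triples C(8,3) = 56, so cyclic triples = 56 − 48 = 8.

8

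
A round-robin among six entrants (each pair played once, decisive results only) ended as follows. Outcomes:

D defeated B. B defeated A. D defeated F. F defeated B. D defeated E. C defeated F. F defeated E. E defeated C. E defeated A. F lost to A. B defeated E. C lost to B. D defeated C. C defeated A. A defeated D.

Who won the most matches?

Win totals: A 2, B 3, C 2, D 4, E 2, F 2.
D leads with 4 wins (next highest: 3).

D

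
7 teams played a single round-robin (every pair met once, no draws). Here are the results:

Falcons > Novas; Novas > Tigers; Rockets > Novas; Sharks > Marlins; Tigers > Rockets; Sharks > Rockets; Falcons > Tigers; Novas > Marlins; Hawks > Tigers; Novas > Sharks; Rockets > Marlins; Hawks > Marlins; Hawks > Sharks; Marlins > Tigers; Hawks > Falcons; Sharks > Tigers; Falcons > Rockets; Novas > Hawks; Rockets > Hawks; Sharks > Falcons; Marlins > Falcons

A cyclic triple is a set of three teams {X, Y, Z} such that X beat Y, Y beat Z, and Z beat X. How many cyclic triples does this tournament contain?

10

Win totals: Novas 4, Sharks 4, Rockets 3, Marlins 2, Falcons 3, Tigers 1, Hawks 4.
A team with w wins dominates both others in C(w,2) triples; summing gives 6 + 6 + 3 + 1 + 3 + 0 + 6 = 25 transitive triples.
Total triples C(7,3) = 35, so cyclic triples = 35 − 25 = 10.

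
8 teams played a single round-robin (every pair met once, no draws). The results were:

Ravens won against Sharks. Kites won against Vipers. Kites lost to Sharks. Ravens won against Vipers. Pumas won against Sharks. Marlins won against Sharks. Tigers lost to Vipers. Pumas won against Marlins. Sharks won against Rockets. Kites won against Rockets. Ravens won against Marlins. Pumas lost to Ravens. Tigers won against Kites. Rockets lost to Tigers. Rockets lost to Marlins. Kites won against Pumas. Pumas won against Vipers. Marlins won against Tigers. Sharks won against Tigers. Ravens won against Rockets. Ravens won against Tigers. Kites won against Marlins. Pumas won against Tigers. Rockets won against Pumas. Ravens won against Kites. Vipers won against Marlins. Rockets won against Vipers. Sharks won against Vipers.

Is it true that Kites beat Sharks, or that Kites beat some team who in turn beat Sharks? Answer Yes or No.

Kites did not beat Sharks directly.
Kites beat Marlins, Pumas, Rockets, Vipers. Of those, Marlins beat Sharks.

Yes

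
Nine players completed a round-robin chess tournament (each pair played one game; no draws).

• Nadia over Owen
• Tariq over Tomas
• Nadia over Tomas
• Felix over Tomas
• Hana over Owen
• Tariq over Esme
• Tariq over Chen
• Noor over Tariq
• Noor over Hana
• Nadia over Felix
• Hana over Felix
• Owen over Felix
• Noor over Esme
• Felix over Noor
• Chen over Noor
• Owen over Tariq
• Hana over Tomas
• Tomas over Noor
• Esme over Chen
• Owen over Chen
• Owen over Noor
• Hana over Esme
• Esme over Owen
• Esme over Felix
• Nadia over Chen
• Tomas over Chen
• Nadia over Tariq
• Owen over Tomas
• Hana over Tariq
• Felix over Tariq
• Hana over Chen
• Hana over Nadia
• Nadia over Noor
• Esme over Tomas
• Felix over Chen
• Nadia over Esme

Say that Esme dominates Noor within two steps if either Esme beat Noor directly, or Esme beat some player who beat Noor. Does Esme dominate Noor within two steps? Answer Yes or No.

Esme did not beat Noor directly.
Esme beat Tomas, Owen, Felix, Chen. Of those, Tomas beat Noor.

Yes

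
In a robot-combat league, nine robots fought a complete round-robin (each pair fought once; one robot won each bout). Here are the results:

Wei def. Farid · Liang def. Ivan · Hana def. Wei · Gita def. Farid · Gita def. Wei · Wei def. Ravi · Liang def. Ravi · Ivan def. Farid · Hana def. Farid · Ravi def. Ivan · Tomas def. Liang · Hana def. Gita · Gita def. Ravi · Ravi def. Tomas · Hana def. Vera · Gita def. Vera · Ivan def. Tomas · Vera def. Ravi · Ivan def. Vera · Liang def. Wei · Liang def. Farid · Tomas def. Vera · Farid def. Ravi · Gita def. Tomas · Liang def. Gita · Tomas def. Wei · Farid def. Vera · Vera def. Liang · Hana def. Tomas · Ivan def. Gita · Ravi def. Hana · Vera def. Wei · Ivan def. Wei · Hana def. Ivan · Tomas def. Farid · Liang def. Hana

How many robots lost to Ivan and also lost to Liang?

3

Ivan beat: Tomas, Farid, Gita, Wei, Vera.
Liang beat: Ravi, Ivan, Farid, Gita, Hana, Wei.
Both beat: Farid, Gita, Wei — 3.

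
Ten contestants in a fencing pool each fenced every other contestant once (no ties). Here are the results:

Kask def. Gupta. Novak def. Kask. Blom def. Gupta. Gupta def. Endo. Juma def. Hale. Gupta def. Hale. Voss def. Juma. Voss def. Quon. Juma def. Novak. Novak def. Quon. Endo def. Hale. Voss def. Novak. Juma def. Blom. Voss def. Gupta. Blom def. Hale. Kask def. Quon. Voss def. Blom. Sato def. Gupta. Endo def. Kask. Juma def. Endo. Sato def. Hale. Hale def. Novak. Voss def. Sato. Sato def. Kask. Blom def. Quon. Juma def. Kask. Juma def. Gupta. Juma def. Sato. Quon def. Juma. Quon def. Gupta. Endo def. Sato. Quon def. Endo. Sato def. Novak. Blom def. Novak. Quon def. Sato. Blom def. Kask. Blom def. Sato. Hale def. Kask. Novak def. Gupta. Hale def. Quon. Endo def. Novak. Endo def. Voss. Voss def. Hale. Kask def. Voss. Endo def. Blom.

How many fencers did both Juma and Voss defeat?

Juma beat: Blom, Novak, Hale, Endo, Kask, Gupta, Sato.
Voss beat: Quon, Blom, Novak, Hale, Gupta, Sato, Juma.
Both beat: Blom, Novak, Hale, Gupta, Sato — 5.

5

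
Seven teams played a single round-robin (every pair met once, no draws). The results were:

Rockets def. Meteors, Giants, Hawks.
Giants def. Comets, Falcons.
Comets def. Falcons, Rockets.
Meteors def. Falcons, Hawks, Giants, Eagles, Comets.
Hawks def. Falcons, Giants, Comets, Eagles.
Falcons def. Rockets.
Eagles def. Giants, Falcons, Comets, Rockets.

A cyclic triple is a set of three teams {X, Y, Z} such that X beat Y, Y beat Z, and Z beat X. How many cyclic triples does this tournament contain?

Win totals: Hawks 4, Rockets 3, Falcons 1, Eagles 4, Comets 2, Meteors 5, Giants 2.
A team with w wins dominates both others in C(w,2) triples; summing gives 6 + 3 + 0 + 6 + 1 + 10 + 1 = 27 transitive triples.
Total triples C(7,3) = 35, so cyclic triples = 35 − 27 = 8.

8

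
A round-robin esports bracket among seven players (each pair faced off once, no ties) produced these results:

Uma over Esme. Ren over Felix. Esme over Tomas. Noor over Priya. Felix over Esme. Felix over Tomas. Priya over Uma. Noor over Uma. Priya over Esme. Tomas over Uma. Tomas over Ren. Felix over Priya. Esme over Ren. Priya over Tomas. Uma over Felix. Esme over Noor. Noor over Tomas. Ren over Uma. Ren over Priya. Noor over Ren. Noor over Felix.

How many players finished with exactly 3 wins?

Win totals: Esme 3, Uma 2, Tomas 2, Noor 5, Ren 3, Priya 3, Felix 3.
Exactly 3: Esme, Ren, Priya, Felix — 4 players.

4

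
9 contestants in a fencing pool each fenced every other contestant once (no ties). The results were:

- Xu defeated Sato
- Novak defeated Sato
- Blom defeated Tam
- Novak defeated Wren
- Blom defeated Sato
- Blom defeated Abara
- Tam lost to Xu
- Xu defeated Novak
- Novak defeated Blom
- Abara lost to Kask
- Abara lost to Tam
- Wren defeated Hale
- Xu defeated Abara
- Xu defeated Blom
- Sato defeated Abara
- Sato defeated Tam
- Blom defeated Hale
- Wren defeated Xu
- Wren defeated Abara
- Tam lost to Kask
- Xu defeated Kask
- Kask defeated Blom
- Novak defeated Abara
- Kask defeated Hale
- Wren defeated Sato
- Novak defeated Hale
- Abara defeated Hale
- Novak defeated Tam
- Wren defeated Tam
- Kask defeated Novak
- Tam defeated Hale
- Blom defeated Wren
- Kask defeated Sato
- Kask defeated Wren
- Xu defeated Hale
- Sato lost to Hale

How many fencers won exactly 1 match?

2

Win totals: Abara 1, Sato 2, Xu 7, Wren 5, Tam 2, Novak 6, Hale 1, Blom 5, Kask 7.
Exactly 1: Abara, Hale — 2 fencers.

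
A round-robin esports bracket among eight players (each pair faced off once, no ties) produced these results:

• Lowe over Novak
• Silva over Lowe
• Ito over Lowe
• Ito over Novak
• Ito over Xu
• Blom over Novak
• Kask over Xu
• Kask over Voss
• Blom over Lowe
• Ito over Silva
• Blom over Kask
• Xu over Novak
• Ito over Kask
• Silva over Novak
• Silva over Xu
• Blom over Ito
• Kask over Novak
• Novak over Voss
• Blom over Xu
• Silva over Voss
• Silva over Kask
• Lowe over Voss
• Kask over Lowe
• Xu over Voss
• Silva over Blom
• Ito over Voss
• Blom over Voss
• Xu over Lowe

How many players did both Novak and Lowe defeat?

1

Novak beat: Voss.
Lowe beat: Novak, Voss.
Both beat: Voss — 1.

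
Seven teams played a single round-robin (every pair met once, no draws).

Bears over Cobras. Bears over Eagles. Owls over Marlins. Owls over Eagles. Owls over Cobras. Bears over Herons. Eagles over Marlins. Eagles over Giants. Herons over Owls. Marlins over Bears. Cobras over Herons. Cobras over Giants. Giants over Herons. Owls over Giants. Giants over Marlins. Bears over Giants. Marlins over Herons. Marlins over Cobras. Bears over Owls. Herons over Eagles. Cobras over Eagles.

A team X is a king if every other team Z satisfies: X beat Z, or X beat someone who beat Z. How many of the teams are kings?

Giants reaches everyone (king).
Bears reaches everyone (king).
Marlins reaches everyone (king).
Cobras cannot reach Bears in two steps.
Eagles cannot reach Owls in two steps.
Herons cannot reach Bears in two steps.
Owls reaches everyone (king).
Kings: Giants, Bears, Marlins, Owls — 4.

4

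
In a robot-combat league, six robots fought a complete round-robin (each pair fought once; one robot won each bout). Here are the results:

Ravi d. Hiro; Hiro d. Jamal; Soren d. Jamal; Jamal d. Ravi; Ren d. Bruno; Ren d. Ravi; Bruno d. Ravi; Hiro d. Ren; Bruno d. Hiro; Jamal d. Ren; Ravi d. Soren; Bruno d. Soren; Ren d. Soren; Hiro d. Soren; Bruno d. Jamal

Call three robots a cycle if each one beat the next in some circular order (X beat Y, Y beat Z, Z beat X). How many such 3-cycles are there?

Win totals: Soren 1, Jamal 2, Ren 3, Ravi 2, Hiro 3, Bruno 4.
A robot with w wins dominates both others in C(w,2) triples; summing gives 0 + 1 + 3 + 1 + 3 + 6 = 14 transitive triples.
Total triples C(6,3) = 20, so cyclic triples = 20 − 14 = 6.

6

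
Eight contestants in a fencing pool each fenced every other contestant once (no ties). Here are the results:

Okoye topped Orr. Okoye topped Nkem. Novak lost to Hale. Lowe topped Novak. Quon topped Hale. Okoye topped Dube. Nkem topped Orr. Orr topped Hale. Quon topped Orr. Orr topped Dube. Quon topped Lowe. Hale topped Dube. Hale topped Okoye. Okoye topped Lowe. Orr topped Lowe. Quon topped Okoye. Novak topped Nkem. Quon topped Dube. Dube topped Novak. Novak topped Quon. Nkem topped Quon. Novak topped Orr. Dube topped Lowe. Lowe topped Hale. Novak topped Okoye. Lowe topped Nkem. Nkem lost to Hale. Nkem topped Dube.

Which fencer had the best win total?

Win totals: Hale 4, Lowe 3, Dube 2, Orr 3, Okoye 4, Novak 4, Nkem 3, Quon 5.
Quon leads with 5 wins (next highest: 4).

Quon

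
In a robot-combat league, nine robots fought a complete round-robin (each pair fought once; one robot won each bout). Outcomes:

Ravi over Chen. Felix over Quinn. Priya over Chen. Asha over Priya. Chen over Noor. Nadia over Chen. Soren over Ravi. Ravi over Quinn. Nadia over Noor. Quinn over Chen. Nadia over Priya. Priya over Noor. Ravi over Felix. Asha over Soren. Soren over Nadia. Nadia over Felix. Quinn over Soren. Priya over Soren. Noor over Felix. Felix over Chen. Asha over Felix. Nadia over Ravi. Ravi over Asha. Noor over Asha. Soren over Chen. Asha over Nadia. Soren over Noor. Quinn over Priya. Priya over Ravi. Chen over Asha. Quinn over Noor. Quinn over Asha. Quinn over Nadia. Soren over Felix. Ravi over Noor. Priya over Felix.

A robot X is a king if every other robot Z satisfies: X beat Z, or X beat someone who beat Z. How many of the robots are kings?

Soren reaches everyone (king).
Nadia reaches everyone (king).
Felix cannot reach Ravi in two steps.
Noor cannot reach Ravi in two steps.
Priya reaches everyone (king).
Quinn reaches everyone (king).
Ravi reaches everyone (king).
Chen cannot reach Quinn, Ravi in two steps.
Asha reaches everyone (king).
Kings: Soren, Nadia, Priya, Quinn, Ravi, Asha — 6.

6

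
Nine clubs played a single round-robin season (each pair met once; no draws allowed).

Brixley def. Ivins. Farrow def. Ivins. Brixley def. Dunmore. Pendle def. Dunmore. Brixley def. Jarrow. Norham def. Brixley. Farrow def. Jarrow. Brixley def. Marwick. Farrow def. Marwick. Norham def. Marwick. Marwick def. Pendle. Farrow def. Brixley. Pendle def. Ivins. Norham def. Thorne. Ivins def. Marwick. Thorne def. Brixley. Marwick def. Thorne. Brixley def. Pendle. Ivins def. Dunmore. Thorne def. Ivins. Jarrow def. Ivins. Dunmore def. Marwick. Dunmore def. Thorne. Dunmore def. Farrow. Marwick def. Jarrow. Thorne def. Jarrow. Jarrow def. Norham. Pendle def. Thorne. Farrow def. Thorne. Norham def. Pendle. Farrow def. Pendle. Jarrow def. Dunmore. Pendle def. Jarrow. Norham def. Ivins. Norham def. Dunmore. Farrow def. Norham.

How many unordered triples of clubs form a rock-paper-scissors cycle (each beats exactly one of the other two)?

Win totals: Pendle 4, Farrow 7, Dunmore 3, Marwick 3, Brixley 5, Thorne 3, Norham 6, Ivins 2, Jarrow 3.
A club with w wins dominates both others in C(w,2) triples; summing gives 6 + 21 + 3 + 3 + 10 + 3 + 15 + 1 + 3 = 65 transitive triples.
Total triples C(9,3) = 84, so cyclic triples = 84 − 65 = 19.

19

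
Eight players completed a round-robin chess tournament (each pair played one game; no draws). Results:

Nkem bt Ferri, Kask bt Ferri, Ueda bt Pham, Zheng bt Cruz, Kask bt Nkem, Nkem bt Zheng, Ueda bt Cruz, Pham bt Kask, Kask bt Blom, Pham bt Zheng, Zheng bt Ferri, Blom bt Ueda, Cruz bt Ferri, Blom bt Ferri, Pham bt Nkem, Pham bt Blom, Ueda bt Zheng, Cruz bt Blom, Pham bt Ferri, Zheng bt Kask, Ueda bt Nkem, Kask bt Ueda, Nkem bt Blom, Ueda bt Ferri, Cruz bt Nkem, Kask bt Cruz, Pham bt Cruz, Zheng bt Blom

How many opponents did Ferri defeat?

Ferri's results: beat no one; lost to Cruz, Nkem, Zheng, Ueda, Blom, Pham, Kask.
That is 0 wins.

0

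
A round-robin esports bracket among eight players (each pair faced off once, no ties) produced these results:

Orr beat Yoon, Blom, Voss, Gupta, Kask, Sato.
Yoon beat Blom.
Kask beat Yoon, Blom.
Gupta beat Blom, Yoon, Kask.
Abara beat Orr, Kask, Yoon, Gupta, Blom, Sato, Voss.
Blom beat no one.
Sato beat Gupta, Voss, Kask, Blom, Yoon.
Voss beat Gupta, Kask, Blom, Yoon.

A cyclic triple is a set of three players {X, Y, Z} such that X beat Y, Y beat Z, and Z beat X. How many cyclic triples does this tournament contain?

0

Win totals: Voss 4, Kask 2, Orr 6, Abara 7, Yoon 1, Gupta 3, Blom 0, Sato 5.
A player with w wins dominates both others in C(w,2) triples; summing gives 6 + 1 + 15 + 21 + 0 + 3 + 0 + 10 = 56 transitive triples.
Total triples C(8,3) = 56, so cyclic triples = 56 − 56 = 0.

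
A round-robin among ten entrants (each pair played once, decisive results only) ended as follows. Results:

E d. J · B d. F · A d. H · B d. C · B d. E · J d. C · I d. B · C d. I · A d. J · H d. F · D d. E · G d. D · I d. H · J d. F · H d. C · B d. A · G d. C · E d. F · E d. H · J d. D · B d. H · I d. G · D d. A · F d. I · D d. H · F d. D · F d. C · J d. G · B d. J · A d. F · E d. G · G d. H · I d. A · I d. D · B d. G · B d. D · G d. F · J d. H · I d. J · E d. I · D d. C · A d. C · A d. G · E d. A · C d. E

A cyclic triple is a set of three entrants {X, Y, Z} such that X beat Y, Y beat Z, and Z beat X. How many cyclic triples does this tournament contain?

Win totals: A 5, B 8, C 2, D 4, E 6, F 3, G 4, H 2, I 6, J 5.
An entrant with w wins dominates both others in C(w,2) triples; summing gives 10 + 28 + 1 + 6 + 15 + 3 + 6 + 1 + 15 + 10 = 95 transitive triples.
Total triples C(10,3) = 120, so cyclic triples = 120 − 95 = 25.

25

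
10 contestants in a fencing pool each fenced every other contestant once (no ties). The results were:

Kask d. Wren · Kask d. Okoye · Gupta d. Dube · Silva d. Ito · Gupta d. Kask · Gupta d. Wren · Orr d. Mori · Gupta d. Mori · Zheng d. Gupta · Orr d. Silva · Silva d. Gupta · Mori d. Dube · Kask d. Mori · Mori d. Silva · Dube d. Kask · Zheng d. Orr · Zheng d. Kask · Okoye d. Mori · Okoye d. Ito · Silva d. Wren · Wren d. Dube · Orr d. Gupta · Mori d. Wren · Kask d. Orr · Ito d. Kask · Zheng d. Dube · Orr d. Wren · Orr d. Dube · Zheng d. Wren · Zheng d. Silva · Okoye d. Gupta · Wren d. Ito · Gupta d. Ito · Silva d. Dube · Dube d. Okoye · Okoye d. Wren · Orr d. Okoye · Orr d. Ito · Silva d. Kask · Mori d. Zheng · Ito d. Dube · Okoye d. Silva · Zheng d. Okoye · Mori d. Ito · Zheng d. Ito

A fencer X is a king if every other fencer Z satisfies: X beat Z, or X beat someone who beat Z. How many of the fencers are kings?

Ito cannot reach Gupta, Zheng, Silva in two steps.
Orr reaches everyone (king).
Wren cannot reach Orr, Gupta, Zheng, Silva, Mori in two steps.
Gupta reaches everyone (king).
Zheng reaches everyone (king).
Silva cannot reach Zheng in two steps.
Dube cannot reach Zheng in two steps.
Mori reaches everyone (king).
Okoye cannot reach Orr in two steps.
Kask reaches everyone (king).
Kings: Orr, Gupta, Zheng, Mori, Kask — 5.

5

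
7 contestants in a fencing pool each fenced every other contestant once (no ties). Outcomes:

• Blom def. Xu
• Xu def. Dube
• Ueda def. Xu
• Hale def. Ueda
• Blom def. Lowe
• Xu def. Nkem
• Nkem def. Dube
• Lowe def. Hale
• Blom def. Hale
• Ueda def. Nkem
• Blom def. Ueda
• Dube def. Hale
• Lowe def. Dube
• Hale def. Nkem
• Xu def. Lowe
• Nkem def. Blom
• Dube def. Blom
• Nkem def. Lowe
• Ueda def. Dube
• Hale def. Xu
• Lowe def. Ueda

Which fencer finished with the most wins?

Win totals: Dube 2, Nkem 3, Lowe 3, Ueda 3, Hale 3, Xu 3, Blom 4.
Blom leads with 4 wins (next highest: 3).

Blom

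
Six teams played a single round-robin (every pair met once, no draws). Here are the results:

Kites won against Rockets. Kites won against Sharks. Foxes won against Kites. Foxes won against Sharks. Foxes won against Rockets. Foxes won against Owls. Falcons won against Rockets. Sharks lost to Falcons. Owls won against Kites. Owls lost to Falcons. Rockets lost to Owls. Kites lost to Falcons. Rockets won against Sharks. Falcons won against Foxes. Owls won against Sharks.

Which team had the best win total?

Win totals: Owls 3, Falcons 5, Foxes 4, Rockets 1, Sharks 0, Kites 2.
Falcons leads with 5 wins (next highest: 4).

Falcons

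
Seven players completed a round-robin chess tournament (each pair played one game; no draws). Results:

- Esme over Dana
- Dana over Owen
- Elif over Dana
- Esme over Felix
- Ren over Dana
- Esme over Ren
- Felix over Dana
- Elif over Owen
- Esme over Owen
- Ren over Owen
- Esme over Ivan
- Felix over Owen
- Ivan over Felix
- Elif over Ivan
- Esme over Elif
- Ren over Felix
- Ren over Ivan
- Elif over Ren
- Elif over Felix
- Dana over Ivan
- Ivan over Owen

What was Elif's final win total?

5

Elif's results: beat Dana, Felix, Ren, Owen, Ivan; lost to Esme.
That is 5 wins.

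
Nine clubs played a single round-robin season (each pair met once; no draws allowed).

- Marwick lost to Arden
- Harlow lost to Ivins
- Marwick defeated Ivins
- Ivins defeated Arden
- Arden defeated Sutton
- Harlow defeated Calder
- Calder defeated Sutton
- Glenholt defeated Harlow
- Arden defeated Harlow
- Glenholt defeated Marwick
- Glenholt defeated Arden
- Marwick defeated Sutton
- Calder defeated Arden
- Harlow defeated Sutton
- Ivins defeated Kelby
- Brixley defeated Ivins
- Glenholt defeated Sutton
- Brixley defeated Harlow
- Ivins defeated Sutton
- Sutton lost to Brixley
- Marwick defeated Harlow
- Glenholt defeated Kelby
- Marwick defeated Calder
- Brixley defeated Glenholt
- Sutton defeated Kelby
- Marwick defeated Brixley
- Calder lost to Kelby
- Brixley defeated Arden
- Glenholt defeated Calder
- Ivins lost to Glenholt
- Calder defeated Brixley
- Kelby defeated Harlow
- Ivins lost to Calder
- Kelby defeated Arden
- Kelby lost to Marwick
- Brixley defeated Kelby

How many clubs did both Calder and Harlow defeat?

Calder beat: Ivins, Arden, Brixley, Sutton.
Harlow beat: Calder, Sutton.
Both beat: Sutton — 1.

1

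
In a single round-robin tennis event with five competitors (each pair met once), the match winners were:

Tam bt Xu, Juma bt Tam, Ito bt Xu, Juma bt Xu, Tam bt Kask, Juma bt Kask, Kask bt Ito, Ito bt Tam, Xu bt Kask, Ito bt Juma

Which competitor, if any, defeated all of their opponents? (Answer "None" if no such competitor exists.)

None

Highest win total is Juma with 3 (out of 4 possible).
Juma lost to Ito, so no competitor went undefeated.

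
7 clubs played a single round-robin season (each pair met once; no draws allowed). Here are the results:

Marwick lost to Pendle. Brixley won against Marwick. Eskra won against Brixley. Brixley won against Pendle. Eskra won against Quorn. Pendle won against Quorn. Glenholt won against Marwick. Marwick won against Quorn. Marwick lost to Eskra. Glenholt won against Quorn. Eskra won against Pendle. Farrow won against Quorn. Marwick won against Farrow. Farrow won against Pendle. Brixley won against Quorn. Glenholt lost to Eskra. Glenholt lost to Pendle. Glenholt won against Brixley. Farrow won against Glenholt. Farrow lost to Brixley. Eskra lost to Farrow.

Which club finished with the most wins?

Win totals: Marwick 2, Farrow 4, Quorn 0, Brixley 4, Pendle 3, Eskra 5, Glenholt 3.
Eskra leads with 5 wins (next highest: 4).

Eskra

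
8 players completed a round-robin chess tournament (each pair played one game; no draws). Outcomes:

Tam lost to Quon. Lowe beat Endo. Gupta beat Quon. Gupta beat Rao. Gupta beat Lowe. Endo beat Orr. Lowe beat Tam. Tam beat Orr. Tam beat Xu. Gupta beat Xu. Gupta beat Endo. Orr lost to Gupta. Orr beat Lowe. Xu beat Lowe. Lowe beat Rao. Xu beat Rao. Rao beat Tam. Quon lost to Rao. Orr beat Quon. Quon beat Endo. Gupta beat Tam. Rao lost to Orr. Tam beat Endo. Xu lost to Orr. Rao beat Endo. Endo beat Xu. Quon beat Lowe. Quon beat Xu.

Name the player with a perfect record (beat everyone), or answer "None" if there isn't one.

Gupta has 7 wins out of 7 opponents — a perfect record.

Gupta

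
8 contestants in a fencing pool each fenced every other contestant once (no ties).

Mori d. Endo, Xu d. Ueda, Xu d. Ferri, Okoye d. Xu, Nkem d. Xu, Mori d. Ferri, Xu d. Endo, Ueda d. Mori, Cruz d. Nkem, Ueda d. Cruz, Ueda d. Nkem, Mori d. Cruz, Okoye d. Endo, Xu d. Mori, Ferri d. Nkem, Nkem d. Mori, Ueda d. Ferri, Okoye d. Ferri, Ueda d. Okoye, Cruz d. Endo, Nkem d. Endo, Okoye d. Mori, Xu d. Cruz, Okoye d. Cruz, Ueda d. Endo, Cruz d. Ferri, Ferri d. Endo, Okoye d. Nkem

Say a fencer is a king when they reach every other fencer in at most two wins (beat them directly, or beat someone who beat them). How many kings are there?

3

Mori cannot reach Xu, Ueda, Okoye in two steps.
Ferri cannot reach Ueda, Okoye, Cruz in two steps.
Xu reaches everyone (king).
Ueda reaches everyone (king).
Endo cannot reach Mori, Ferri, Xu, Ueda, Okoye, Nkem, Cruz in two steps.
Okoye reaches everyone (king).
Nkem cannot reach Okoye in two steps.
Cruz cannot reach Ueda, Okoye in two steps.
Kings: Xu, Ueda, Okoye — 3.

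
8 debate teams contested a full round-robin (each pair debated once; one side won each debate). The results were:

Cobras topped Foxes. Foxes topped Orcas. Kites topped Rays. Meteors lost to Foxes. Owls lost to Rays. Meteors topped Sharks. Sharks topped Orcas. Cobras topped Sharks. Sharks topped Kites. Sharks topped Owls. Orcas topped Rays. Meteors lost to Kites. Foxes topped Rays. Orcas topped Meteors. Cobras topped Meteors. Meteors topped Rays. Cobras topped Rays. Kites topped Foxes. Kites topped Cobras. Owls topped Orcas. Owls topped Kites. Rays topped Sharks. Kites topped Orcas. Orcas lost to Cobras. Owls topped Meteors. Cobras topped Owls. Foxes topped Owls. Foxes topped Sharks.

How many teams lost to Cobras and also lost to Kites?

4

Cobras beat: Owls, Rays, Orcas, Foxes, Sharks, Meteors.
Kites beat: Rays, Orcas, Cobras, Foxes, Meteors.
Both beat: Rays, Orcas, Foxes, Meteors — 4.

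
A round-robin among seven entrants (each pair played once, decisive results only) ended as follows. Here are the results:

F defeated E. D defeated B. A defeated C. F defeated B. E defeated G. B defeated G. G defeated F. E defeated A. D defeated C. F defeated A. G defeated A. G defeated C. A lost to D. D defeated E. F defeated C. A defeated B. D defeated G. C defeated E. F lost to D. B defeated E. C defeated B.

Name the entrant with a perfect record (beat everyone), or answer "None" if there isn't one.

D

D has 6 wins out of 6 opponents — a perfect record.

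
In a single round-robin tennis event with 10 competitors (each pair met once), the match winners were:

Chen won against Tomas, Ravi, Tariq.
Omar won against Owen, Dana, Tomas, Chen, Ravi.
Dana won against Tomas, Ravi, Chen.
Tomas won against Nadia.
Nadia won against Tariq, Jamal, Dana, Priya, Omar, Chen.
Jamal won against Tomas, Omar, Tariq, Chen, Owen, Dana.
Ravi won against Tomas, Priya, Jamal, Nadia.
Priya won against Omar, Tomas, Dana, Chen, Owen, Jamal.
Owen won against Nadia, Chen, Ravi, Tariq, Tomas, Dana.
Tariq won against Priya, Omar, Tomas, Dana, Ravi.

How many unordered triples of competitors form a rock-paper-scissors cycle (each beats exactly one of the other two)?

Win totals: Dana 3, Tomas 1, Chen 3, Omar 5, Priya 6, Nadia 6, Owen 6, Ravi 4, Jamal 6, Tariq 5.
A competitor with w wins dominates both others in C(w,2) triples; summing gives 3 + 0 + 3 + 10 + 15 + 15 + 15 + 6 + 15 + 10 = 92 transitive triples.
Total triples C(10,3) = 120, so cyclic triples = 120 − 92 = 28.

28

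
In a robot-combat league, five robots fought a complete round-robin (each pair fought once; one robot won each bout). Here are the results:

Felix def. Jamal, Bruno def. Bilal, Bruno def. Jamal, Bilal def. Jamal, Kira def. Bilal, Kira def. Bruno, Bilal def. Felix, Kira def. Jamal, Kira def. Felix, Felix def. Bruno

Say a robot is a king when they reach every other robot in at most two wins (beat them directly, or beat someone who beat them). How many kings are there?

Bilal cannot reach Kira in two steps.
Kira reaches everyone (king).
Jamal cannot reach Bilal, Kira, Bruno, Felix in two steps.
Bruno cannot reach Kira in two steps.
Felix cannot reach Kira in two steps.
Kings: Kira — 1.

1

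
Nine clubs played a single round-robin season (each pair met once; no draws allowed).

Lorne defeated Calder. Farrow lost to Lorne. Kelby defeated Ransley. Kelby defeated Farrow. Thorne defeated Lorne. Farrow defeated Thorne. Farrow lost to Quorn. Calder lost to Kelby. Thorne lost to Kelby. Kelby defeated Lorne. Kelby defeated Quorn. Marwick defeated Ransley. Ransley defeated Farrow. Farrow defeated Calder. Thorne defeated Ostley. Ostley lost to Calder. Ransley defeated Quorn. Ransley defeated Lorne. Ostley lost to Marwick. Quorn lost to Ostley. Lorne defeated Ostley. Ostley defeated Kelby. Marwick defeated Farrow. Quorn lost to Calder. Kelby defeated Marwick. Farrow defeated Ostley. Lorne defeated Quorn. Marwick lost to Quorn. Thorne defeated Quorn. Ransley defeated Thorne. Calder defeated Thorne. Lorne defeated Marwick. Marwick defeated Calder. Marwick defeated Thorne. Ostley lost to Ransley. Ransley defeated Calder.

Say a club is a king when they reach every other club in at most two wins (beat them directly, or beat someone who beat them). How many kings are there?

5

Marwick reaches everyone (king).
Calder cannot reach Ransley in two steps.
Farrow cannot reach Marwick, Ransley in two steps.
Ostley reaches everyone (king).
Kelby reaches everyone (king).
Lorne reaches everyone (king).
Thorne cannot reach Ransley in two steps.
Ransley reaches everyone (king).
Quorn cannot reach Kelby, Lorne in two steps.
Kings: Marwick, Ostley, Kelby, Lorne, Ransley — 5.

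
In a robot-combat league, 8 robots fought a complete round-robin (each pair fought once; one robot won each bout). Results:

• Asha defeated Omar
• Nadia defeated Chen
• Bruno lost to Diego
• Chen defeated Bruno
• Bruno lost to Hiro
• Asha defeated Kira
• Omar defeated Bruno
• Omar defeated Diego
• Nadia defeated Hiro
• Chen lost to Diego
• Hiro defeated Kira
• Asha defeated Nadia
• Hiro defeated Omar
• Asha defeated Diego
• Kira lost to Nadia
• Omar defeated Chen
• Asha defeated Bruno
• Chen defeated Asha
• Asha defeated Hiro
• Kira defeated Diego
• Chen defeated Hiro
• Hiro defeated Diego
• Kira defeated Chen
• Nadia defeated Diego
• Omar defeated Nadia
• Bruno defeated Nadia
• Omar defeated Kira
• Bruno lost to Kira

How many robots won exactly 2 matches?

1

Win totals: Asha 6, Chen 3, Bruno 1, Diego 2, Kira 3, Nadia 4, Hiro 4, Omar 5.
Exactly 2: Diego — 1 robot.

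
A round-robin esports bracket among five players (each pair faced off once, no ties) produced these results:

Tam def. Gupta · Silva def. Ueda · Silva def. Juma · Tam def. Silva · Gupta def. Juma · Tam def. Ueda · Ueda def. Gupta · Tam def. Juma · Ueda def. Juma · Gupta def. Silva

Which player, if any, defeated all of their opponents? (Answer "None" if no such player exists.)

Tam

Tam has 4 wins out of 4 opponents — a perfect record.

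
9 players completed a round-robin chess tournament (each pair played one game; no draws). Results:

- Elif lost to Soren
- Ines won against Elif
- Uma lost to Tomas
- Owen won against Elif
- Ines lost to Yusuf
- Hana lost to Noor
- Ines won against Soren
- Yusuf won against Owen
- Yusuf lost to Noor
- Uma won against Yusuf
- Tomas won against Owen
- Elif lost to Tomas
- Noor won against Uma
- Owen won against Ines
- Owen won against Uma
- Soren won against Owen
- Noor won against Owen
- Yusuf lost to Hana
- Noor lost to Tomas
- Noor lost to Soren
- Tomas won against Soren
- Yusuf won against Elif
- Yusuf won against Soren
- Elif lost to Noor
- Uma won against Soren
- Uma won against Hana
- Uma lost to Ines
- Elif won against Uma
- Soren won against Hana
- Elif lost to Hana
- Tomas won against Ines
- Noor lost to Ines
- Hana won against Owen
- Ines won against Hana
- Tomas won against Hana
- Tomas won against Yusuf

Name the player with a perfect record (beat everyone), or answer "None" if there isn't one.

Tomas has 8 wins out of 8 opponents — a perfect record.

Tomas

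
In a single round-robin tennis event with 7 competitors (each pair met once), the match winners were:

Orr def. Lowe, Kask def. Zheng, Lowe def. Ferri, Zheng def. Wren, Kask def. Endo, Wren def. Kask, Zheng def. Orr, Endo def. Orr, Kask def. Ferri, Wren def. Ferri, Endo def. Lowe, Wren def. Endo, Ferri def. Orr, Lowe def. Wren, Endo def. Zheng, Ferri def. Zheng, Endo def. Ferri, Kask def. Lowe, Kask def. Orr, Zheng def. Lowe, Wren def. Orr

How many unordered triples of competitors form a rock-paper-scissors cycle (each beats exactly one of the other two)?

Win totals: Lowe 2, Ferri 2, Orr 1, Endo 4, Kask 5, Zheng 3, Wren 4.
A competitor with w wins dominates both others in C(w,2) triples; summing gives 1 + 1 + 0 + 6 + 10 + 3 + 6 = 27 transitive triples.
Total triples C(7,3) = 35, so cyclic triples = 35 − 27 = 8.

8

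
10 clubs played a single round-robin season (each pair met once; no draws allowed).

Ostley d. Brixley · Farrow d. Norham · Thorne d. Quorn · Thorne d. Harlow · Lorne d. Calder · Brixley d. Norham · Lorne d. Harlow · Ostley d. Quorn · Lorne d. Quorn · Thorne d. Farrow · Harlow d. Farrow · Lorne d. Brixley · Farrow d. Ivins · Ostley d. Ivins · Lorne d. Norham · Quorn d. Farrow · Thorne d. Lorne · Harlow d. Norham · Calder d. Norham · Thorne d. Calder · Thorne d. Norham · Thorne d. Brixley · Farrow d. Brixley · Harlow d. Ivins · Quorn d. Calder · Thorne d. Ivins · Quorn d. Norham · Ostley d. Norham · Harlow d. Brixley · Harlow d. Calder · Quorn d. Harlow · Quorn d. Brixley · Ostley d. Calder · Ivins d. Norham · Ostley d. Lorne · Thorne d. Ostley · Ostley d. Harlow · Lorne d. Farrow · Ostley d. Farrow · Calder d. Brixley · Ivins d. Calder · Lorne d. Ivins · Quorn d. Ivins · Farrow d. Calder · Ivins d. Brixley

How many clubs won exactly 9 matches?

1

Win totals: Harlow 5, Lorne 7, Ivins 3, Norham 0, Farrow 4, Thorne 9, Calder 2, Quorn 6, Brixley 1, Ostley 8.
Exactly 9: Thorne — 1 club.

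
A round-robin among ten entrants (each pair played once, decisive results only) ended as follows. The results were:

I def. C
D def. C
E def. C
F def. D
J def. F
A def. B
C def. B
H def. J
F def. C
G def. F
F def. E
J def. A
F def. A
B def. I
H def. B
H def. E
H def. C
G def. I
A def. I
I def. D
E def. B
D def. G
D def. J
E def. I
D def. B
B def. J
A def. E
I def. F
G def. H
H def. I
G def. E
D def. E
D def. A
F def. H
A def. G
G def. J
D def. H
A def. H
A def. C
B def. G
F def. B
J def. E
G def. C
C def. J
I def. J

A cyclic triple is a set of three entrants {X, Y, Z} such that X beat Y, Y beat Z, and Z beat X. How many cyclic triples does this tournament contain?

Win totals: A 6, B 3, C 2, D 7, E 3, F 6, G 6, H 5, I 4, J 3.
An entrant with w wins dominates both others in C(w,2) triples; summing gives 15 + 3 + 1 + 21 + 3 + 15 + 15 + 10 + 6 + 3 = 92 transitive triples.
Total triples C(10,3) = 120, so cyclic triples = 120 − 92 = 28.

28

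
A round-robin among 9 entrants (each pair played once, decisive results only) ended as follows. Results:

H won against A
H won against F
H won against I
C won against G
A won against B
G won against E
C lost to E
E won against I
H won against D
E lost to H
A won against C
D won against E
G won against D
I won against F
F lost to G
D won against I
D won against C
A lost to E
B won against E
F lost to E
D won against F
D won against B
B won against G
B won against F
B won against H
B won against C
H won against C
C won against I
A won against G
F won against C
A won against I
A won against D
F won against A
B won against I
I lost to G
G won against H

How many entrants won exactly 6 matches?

2

Win totals: A 5, B 6, C 2, D 5, E 4, F 2, G 5, H 6, I 1.
Exactly 6: B, H — 2 entrants.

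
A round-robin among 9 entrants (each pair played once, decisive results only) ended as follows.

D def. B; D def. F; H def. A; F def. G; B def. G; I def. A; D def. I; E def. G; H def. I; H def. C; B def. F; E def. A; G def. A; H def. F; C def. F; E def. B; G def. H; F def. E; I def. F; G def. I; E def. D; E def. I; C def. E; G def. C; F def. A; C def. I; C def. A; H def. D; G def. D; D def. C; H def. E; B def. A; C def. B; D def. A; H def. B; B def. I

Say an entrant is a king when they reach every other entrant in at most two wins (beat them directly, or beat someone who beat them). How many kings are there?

5

A cannot reach B, C, D, E, F, G, H, I in two steps.
B reaches everyone (king).
C cannot reach H in two steps.
D cannot reach H in two steps.
E reaches everyone (king).
F reaches everyone (king).
G reaches everyone (king).
H reaches everyone (king).
I cannot reach B, C, D, H in two steps.
Kings: B, E, F, G, H — 5.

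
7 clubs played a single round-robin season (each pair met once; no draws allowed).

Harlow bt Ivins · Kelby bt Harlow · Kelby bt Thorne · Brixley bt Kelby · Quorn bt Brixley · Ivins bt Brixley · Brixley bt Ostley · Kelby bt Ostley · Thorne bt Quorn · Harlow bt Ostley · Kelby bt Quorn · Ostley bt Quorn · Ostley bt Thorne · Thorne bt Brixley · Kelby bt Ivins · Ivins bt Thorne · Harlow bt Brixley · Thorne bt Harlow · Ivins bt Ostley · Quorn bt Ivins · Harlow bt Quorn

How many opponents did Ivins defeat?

Ivins' results: beat Brixley, Ostley, Thorne; lost to Quorn, Harlow, Kelby.
That is 3 wins.

3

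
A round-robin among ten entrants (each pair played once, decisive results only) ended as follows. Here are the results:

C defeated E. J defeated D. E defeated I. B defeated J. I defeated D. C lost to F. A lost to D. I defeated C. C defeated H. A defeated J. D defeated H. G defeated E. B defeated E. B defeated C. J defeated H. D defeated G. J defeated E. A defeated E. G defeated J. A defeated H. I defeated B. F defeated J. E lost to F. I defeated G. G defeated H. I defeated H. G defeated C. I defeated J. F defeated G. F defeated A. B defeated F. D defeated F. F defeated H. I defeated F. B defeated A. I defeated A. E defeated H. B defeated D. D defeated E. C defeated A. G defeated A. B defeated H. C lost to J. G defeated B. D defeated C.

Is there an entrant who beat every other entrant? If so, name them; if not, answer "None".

None

Highest win total is I with 8 (out of 9 possible).
I lost to E, so no entrant went undefeated.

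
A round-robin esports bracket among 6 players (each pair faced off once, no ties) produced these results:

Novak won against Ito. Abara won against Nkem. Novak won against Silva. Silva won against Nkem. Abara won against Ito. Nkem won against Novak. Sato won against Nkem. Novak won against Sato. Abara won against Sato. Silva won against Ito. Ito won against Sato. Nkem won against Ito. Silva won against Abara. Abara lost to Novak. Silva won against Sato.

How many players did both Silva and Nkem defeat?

1

Silva beat: Abara, Nkem, Ito, Sato.
Nkem beat: Ito, Novak.
Both beat: Ito — 1.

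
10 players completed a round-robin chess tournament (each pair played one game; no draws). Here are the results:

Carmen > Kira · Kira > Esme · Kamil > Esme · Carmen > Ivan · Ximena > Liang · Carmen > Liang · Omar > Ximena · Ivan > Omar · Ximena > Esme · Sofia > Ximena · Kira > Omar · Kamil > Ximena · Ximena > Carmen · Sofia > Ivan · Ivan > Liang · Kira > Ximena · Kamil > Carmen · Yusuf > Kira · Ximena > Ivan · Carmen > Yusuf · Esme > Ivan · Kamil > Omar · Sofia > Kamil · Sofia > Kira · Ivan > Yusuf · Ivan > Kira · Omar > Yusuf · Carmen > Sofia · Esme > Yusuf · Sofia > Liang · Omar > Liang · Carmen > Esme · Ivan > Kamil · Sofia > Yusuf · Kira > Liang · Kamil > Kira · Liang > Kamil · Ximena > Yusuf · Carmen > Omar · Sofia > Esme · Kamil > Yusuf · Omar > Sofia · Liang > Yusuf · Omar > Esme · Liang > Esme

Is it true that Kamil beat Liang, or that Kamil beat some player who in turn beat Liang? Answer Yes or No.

Yes

Kamil did not beat Liang directly.
Kamil beat Yusuf, Omar, Kira, Carmen, Esme, Ximena. Of those, Omar beat Liang.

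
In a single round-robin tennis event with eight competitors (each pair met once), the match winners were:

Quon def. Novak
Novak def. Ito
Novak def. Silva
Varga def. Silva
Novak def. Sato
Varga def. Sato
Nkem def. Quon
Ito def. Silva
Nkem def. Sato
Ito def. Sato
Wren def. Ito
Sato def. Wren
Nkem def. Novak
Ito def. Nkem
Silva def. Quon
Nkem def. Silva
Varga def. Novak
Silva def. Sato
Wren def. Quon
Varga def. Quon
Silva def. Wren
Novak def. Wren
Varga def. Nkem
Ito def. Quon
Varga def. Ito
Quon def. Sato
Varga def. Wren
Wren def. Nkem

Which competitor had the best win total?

Win totals: Novak 4, Nkem 4, Silva 3, Wren 3, Quon 2, Varga 7, Ito 4, Sato 1.
Varga leads with 7 wins (next highest: 4).

Varga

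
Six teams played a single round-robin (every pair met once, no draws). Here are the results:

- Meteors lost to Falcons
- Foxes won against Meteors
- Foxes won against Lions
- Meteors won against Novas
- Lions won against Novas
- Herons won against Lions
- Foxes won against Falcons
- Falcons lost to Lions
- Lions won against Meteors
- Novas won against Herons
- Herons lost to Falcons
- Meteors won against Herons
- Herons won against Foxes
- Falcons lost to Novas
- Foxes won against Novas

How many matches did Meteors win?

Meteors' results: beat Novas, Herons; lost to Lions, Falcons, Foxes.
That is 2 wins.

2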